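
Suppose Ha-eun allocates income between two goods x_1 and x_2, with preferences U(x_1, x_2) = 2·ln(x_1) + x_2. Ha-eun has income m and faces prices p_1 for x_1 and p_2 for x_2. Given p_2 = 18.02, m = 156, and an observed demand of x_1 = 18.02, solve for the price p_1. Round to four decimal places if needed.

p_1 = 2

Set MRS = p_1/p_2: (2/x_1)/1 = p_1/p_2.
So x_1*(p_1,p_2) = 2·p_2/p_1, independent of income; and x_2* = (m − 2·p_2)/p_2.
Set x_1* = 18.02 in the demand function and solve for p_1: p_1 = 2.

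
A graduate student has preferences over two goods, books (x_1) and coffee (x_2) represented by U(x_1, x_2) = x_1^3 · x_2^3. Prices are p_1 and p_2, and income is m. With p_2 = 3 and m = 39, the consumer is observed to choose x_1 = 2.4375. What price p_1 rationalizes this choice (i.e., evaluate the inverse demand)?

p_1 = 8

Tangency: MRS = x_2/x_1 = p_1/p_2.
So 3·p_2·x_2 = 3·p_1·x_1; combined with the budget, a share 0.5 of income goes to x_1.
Demand: x_1*(p_1,p_2,m) = 0.5·m/p_1 and x_2* = 0.5·m/p_2.
Set x_1* = 2.4375 in the demand function and solve for p_1: p_1 = 8.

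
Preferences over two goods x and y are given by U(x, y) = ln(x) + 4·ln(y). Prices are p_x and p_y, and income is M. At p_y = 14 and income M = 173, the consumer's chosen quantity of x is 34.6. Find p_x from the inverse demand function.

The MRS is (1/4)·y/x. Set MRS = p_x/p_y.
So p_y·y = 4·p_x·x; combined with the budget, a share 0.2 of income goes to x.
Demand: x*(p_x,p_y,M) = 0.2·M/p_x and y* = 0.8·M/p_y.
Set x* = 34.6 in the demand function and solve for p_x: p_x = 1.

p_x = 1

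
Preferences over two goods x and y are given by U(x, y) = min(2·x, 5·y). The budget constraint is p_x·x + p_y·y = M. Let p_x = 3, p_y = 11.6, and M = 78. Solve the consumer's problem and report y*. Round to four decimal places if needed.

Leontief preferences: the optimum is at the kink where x/5 = y/2, i.e. y = (2/5)·x.
Budget: p_x·x + p_y·(2/5)·x = M, so (5·p_x + 2·p_y)·x = 5·M.
Demand: x*(p_x,p_y,M) = 5·M/(5·p_x + 2·p_y), y* = 2·M/(5·p_x + 2·p_y).
Here 5·3 + 2·11.6 = 38.2, giving y* = 4.0838.

y* = 4.0838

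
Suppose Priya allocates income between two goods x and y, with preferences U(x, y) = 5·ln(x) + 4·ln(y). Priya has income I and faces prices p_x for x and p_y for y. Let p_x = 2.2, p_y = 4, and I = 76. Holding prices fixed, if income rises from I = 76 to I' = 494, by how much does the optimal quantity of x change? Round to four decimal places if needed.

MU_x/MU_y = (5·y)/(4·x); tangency sets this equal to p_x/p_y.
So 5·p_y·y = 4·p_x·x; combined with the budget, a share 5/9 of income goes to x.
Demand: x*(p_x,p_y,I) = 5/9·I/p_x and y* = 4/9·I/p_y.
At p_x=2.2, p_y=4, I=76: x* = 5/9·76/2.2 = 19.1919.
At I' = 494: x* = 124.7475. Change: 124.7475 − 19.1919 = 105.5556.

Δx* = 105.5556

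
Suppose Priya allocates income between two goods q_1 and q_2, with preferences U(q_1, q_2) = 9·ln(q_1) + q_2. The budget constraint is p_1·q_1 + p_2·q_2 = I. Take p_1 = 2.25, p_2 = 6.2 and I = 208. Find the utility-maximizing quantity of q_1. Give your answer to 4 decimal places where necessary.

q_1* = 24.8

So q_1*(p_1,p_2) = 9·p_2/p_1, independent of income; and q_2* = (I − 9·p_2)/p_2.
At the given prices: q_1* = 9·6.2/2.25 = 24.8.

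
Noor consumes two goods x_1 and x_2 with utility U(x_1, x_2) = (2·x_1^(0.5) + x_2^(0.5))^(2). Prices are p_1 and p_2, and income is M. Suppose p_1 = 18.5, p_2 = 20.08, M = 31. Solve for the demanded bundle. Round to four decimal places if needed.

x_1* = 1.362, x_2* = 0.289

Substitute x_2 = (x_2/x_1)·x_1 into the budget: x_1* = M/(p_1 + p_2·(x_2/x_1)).
Numerically x_2/x_1 = 0.212205, so x_1* = 31/(18.5 + 20.08·0.212205) = 1.362 and x_2* = 0.212205·1.362 = 0.289.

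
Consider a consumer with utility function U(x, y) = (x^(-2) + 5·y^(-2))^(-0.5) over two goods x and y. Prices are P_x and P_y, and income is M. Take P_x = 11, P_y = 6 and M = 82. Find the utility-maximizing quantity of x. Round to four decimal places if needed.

x* = 3.4809

Substitute y = (y/x)·x into the budget: x* = M/(P_x + P_y·(y/x)).
Numerically y/x = 2.092845, so x* = 82/(11 + 6·2.092845) = 3.4809.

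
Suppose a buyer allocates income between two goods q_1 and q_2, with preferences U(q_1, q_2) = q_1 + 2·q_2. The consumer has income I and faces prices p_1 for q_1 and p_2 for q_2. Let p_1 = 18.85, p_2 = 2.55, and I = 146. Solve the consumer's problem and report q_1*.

q_1* = 0

Linear utility — the consumer picks whichever good has higher MU/price: 1/18.85 = 0.0531 vs 2/2.55 = 0.7843.
q_2 gives more utility per dollar, so spend all income on q_2: q_2* = I/p_2, q_1* = 0.
Numerically: q_1* = 0, q_2* = 57.2549.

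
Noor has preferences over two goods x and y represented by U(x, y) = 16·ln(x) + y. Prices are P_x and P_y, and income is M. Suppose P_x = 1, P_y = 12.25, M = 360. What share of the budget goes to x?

share on x = 0.5444

MU_x = 16/x, MU_y = 1. Tangency: 16/x = P_x/P_y.
So x*(P_x,P_y) = 16·P_y/P_x, independent of income; and y* = (M − 16·P_y)/P_y.
At the given prices: x* = 16·12.25/1 = 196, and y* = 13.3878.
Expenditure on x: 1·196 = 196; share = 0.5444.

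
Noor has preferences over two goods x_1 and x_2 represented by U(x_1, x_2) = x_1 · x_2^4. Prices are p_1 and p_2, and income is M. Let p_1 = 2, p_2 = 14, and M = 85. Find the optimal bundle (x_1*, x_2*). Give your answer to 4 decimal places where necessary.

x_1* = 8.5, x_2* = 4.8571

The MRS is (1/4)·x_2/x_1. Set MRS = p_1/p_2.
Rearranging, p_2·x_2 = 4·p_1·x_1. Substituting into the budget gives p_1·x_1·(1 + 4) = M.
Demand: x_1*(p_1,p_2,M) = 0.2·M/p_1 and x_2* = 0.8·M/p_2.
At p_1=2, p_2=14, M=85: x_1* = 0.2·85/2 = 8.5, x_2* = 4.8571.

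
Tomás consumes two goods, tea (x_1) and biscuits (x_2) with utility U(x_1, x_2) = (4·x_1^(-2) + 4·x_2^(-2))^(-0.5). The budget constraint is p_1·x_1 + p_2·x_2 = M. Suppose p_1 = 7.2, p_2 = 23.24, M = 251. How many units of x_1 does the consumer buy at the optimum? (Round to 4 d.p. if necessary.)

x_1* = 10.9486

From the CES first-order condition, (x_2/x_1)^(3) = p_1/p_2.
Solve for the ratio: x_2/x_1 = [p_1/p_2]^(1/3).
Substitute x_2 = (x_2/x_1)·x_1 into the budget: x_1* = M/(p_1 + p_2·(x_2/x_1)).
Numerically x_2/x_1 = 0.676652, so x_1* = 251/(7.2 + 23.24·0.676652) = 10.9486.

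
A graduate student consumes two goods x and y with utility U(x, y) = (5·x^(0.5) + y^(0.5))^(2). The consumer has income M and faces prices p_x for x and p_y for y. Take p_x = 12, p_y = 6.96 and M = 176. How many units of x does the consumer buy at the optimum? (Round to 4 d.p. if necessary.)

Substitute y = (y/x)·x into the budget: x* = M/(p_x + p_y·(y/x)).
Numerically y/x = 0.118906, so x* = 176/(12 + 6.96·0.118906) = 13.7204.

x* = 13.7204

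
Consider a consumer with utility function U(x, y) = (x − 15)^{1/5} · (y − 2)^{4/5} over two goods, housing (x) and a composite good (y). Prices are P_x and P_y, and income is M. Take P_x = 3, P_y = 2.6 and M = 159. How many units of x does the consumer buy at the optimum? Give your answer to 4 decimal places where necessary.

x* = 22.2533

This is Cobb-Douglas in (x−15, y−2): tangency gives 0.2·P_y·(y−2) = 0.8·P_x·(x−15).
After buying the subsistence bundle (15, 2), a share 0.2 of the remaining income goes to x: x* = 15 + 0.2·(M − 15P_x − 2P_y)/P_x.
Discretionary income = 159 − 15·3 − 2·2.6 = 108.8; x* = 15 + 0.2·108.8/3 = 22.2533.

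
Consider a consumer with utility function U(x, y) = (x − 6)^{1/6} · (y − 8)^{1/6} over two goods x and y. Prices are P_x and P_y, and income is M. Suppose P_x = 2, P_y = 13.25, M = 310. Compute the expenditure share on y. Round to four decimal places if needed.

Let x' = x−6, y' = y−8. MRS = y'/x' = P_x/P_y.
Substituting into the budget: x* = 6 + 0.5·(M − 6·P_x − 8·P_y)/P_x, and y* = 8 + 0.5·(…)/P_y.
Discretionary income = 310 − 6·2 − 8·13.25 = 192; x* = 6 + 0.5·192/2 = 54; y* = 8 + 0.5·192/13.25 = 15.2453.
Expenditure on y: 13.25·15.2453 = 202; share = 0.6516.

share on y = 0.6516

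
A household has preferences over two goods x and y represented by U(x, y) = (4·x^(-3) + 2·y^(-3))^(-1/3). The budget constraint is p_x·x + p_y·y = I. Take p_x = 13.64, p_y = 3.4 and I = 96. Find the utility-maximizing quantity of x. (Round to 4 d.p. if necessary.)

x* = 5.4279

Numerically y/x = 1.190081, so x* = 96/(13.64 + 3.4·1.190081) = 5.4279.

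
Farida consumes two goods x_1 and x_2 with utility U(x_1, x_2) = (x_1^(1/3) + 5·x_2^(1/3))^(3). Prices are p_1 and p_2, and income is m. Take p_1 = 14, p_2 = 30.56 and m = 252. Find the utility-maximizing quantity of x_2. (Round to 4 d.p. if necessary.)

MU_x_1 ∝ x_1^(-2/3), MU_x_2 ∝ 5·x_2^(-2/3), so MRS = (1/5)·(x_2/x_1)^(2/3) = p_1/p_2.
Hence x_2/x_1 = (5·p_1/p_2)^(1/(2/3)), i.e. raised to the 1.5 power.
With the ratio pinned down, the budget gives x_1* = m/(p_1 + p_2·(x_2/x_1)) and x_2* = (x_2/x_1)·x_1*.
Numerically x_2/x_1 = 3.466706, so x_1* = 252/(14 + 30.56·3.466706) = 2.101 and x_2* = 3.466706·2.101 = 7.2836.

x_2* = 7.2836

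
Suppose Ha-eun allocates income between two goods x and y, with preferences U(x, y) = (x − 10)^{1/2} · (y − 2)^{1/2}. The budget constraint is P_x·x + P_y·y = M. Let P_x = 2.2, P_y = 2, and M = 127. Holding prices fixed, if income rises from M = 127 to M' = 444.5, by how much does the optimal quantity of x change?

Δx* = 72.1591

MRS = (y−2)/(x−10). Tangency with P_x/P_y gives y−2 = (P_x/P_y)·(x−10).
After buying the subsistence bundle (10, 2), a share 0.5 of the remaining income goes to x: x* = 10 + 0.5·(M − 10P_x − 2P_y)/P_x.
Discretionary income = 127 − 10·2.2 − 2·2 = 101; x* = 10 + 0.5·101/2.2 = 32.9545.
At M' = 444.5: x* = 105.1136. Change: 105.1136 − 32.9545 = 72.1591.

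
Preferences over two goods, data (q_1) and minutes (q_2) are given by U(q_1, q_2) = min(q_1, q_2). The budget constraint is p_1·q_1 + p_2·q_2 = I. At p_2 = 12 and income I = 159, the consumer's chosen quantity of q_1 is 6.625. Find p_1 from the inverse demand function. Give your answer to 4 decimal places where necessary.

p_1 = 12

With perfect complements, no substitution: consume in ratio q_1:q_2 = 1:1.
Budget: p_1·q_1 + p_2·q_1 = I, so (p_1 + p_2)·q_1 = I.
Demand: q_1*(p_1,p_2,I) = I/(p_1 + p_2), q_2* = I/(p_1 + p_2).
Set q_1* = 6.625 in the demand function and solve for p_1: p_1 = 12.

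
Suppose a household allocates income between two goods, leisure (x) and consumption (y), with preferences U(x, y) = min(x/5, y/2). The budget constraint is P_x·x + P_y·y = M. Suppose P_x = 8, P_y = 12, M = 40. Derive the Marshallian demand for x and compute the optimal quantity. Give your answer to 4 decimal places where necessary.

x* = 3.125

Leontief preferences: the optimum is at the kink where x/5 = y/2, i.e. y = (2/5)·x.
Budget: P_x·x + P_y·(2/5)·x = M, so (5·P_x + 2·P_y)·x = 5·M.
Demand: x*(P_x,P_y,M) = 5·M/(5·P_x + 2·P_y), y* = 2·M/(5·P_x + 2·P_y).
Here 5·8 + 2·12 = 64, giving x* = 3.125.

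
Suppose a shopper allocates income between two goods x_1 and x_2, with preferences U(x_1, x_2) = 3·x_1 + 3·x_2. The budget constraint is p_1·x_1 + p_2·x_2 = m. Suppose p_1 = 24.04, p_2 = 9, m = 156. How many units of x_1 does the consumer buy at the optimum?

x_1* = 0

Linear utility — the consumer picks whichever good has higher MU/price: 3/24.04 = 0.1248 vs 3/9 = 0.3333.
x_2 gives more utility per dollar, so spend all income on x_2: x_2* = m/p_2, x_1* = 0.
Numerically: x_1* = 0, x_2* = 17.3333.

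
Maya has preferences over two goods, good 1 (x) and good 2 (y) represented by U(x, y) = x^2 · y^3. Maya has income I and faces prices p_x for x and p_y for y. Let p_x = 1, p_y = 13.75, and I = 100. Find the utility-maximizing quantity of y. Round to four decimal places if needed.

The MRS is (2/3)·y/x. Set MRS = p_x/p_y.
Rearranging, p_y·y = (3/2)·p_x·x. Substituting into the budget gives p_x·x·(1 + (3/2)) = I.
Demand: x*(p_x,p_y,I) = 0.4·I/p_x and y* = 0.6·I/p_y.
At p_x=1, p_y=13.75, I=100: y* = 0.6·100/13.75 = 4.3636.

y* = 4.3636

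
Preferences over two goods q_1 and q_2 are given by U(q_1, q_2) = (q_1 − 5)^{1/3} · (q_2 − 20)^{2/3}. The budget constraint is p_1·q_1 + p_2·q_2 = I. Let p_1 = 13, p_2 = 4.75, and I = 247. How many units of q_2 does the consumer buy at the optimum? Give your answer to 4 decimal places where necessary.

q_2* = 32.2105

This is Cobb-Douglas in (q_1−5, q_2−20): tangency gives 1/3·p_2·(q_2−20) = 2/3·p_1·(q_1−5).
After buying the subsistence bundle (5, 20), a share 1/3 of the remaining income goes to q_1: q_1* = 5 + 1/3·(I − 5p_1 − 20p_2)/p_1.
Discretionary income = 247 − 5·13 − 20·4.75 = 87; q_2* = 20 + 2/3·87/4.75 = 32.2105.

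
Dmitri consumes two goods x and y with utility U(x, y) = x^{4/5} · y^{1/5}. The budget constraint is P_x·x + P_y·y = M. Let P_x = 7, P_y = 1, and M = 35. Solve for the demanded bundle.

x* = 4, y* = 7

Tangency: MRS = 4·y/x = P_x/P_y.
So 0.8·P_y·y = 0.2·P_x·x; combined with the budget, a share 0.8 of income goes to x.
Demand: x*(P_x,P_y,M) = 0.8·M/P_x and y* = 0.2·M/P_y.
At P_x=7, P_y=1, M=35: x* = 0.8·35/7 = 4, y* = 7.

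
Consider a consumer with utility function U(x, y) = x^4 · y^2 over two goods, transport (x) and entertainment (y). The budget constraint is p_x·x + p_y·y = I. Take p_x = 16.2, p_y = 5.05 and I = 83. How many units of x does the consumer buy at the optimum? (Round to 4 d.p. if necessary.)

MU_x/MU_y = (4·y)/(2·x); tangency sets this equal to p_x/p_y.
So 4·p_y·y = 2·p_x·x; combined with the budget, a share 2/3 of income goes to x.
Demand: x*(p_x,p_y,I) = 2/3·I/p_x and y* = 1/3·I/p_y.
At p_x=16.2, p_y=5.05, I=83: x* = 2/3·83/16.2 = 3.4156.

x* = 3.4156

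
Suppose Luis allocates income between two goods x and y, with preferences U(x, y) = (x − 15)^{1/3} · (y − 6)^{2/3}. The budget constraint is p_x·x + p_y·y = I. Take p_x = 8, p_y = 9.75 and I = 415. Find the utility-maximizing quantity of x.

After buying the subsistence bundle (15, 6), a share 1/3 of the remaining income goes to x: x* = 15 + 1/3·(I − 15p_x − 6p_y)/p_x.
Discretionary income = 415 − 15·8 − 6·9.75 = 236.5; x* = 15 + 1/3·236.5/8 = 24.8542.

x* = 24.8542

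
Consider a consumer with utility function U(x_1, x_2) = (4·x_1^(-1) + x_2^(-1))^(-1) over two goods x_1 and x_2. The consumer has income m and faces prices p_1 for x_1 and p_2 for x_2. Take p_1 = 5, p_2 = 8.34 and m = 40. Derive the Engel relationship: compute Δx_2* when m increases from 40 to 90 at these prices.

MU_x_1 ∝ 4·x_1^(-2), MU_x_2 ∝ x_2^(-2), so MRS = 4·(x_2/x_1)^(2) = p_1/p_2.
Hence x_2/x_1 = ((1/4)·p_1/p_2)^(1/(2)), i.e. raised to the 0.5 power.
Substitute x_2 = (x_2/x_1)·x_1 into the budget: x_1* = m/(p_1 + p_2·(x_2/x_1)).
Numerically x_2/x_1 = 0.387144, so x_1* = 40/(5 + 8.34·0.387144) = 4.861 and x_2* = 0.387144·4.861 = 1.8819.
At m' = 90: x_2* = 4.2343. Change: 4.2343 − 1.8819 = 2.3524.

Δx_2* = 2.3524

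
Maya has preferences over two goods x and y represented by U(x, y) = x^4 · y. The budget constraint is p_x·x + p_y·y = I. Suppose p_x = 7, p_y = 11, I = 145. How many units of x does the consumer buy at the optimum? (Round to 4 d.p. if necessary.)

Tangency: MRS = 4·y/x = p_x/p_y.
So 4·p_y·y = p_x·x; combined with the budget, a share 0.8 of income goes to x.
Demand: x*(p_x,p_y,I) = 0.8·I/p_x and y* = 0.2·I/p_y.
At p_x=7, p_y=11, I=145: x* = 0.8·145/7 = 16.5714.

x* = 16.5714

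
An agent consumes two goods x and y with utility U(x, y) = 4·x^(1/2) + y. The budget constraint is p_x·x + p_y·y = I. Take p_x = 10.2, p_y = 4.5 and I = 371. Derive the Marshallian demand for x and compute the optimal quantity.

MU_x = 2/√x, MU_y = 1. Tangency: 2/√x = p_x/p_y.
Thus x* = (2·p_y/p_x)² — independent of I — with the rest of income spent on y.
Plugging in: x* = (2·4.5/10.2)² = 0.7785.

x* = 0.7785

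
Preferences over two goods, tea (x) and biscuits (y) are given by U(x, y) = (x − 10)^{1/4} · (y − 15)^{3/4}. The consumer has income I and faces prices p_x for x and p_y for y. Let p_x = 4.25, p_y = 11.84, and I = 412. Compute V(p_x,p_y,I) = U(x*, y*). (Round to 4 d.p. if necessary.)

Discretionary income = 412 − 10·4.25 − 15·11.84 = 191.9; x* = 10 + 0.25·191.9/4.25 = 21.2882; y* = 15 + 0.75·191.9/11.84 = 27.1558.
Utility at the optimum: U(21.2882, 27.1558) = 11.9329.

V = 11.9329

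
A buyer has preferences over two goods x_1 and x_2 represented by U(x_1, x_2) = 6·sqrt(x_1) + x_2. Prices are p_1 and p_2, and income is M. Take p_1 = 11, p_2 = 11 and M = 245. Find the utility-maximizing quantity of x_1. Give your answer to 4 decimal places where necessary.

x_1* = 9

Utility is quasi-linear in x_2; the FOC for x_1 is 3/√x_1 = p_1/p_2.
Thus x_1* = (3·p_2/p_1)² — independent of M — with the rest of income spent on x_2.
Plugging in: x_1* = (3·11/11)² = 9.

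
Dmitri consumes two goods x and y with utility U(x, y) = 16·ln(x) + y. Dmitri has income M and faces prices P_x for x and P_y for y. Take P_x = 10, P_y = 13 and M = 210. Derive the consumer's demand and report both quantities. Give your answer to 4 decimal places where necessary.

x* = 20.8, y* = 0.1538

MU_x = 16/x, MU_y = 1. Tangency: 16/x = P_x/P_y.
So x*(P_x,P_y) = 16·P_y/P_x, independent of income; and y* = (M − 16·P_y)/P_y.
At the given prices: x* = 16·13/10 = 20.8, and y* = 0.1538.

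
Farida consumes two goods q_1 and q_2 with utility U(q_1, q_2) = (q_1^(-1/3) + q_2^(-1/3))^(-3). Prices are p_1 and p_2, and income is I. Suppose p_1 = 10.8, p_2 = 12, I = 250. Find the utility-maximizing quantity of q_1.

MU_q_1 ∝ q_1^(-4/3), MU_q_2 ∝ q_2^(-4/3), so MRS = (q_2/q_1)^(4/3) = p_1/p_2.
Solve for the ratio: q_2/q_1 = [p_1/p_2]^(0.75).
With the ratio pinned down, the budget gives q_1* = I/(p_1 + p_2·(q_2/q_1)) and q_2* = (q_2/q_1)·q_1*.
Numerically q_2/q_1 = 0.924021, so q_1* = 250/(10.8 + 12·0.924021) = 11.4217.

q_1* = 11.4217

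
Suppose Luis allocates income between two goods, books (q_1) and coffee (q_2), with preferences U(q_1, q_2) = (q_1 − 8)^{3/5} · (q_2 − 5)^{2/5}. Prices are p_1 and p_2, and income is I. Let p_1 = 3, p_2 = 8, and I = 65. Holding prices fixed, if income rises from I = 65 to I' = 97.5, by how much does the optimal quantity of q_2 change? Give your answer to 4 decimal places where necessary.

MRS = (3/2)·(q_2−5)/(q_1−8). Tangency with p_1/p_2 gives q_2−5 = (2/3)·(p_1/p_2)·(q_1−8).
Substituting into the budget: q_1* = 8 + 0.6·(I − 8·p_1 − 5·p_2)/p_1, and q_2* = 5 + 0.4·(…)/p_2.
Discretionary income = 65 − 8·3 − 5·8 = 1; q_2* = 5 + 0.4·1/8 = 5.05.
At I' = 97.5: q_2* = 6.675. Change: 6.675 − 5.05 = 1.625.

Δq_2* = 1.625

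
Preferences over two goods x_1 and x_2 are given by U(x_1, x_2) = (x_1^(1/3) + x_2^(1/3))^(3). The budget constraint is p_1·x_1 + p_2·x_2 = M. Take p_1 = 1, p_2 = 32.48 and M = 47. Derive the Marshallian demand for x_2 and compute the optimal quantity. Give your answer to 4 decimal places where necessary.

x_2* = 0.216

With the ratio pinned down, the budget gives x_1* = M/(p_1 + p_2·(x_2/x_1)) and x_2* = (x_2/x_1)·x_1*.
Numerically x_2/x_1 = 0.005402, so x_1* = 47/(1 + 32.48·0.005402) = 39.9842 and x_2* = 0.005402·39.9842 = 0.216.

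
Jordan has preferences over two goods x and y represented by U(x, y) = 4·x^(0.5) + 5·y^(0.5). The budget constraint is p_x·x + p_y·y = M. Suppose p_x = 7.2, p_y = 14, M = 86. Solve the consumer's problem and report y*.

y* = 2.7369

MRS = MU_x/MU_y = (4/5)·(y/x)^(0.5). Set equal to p_x/p_y.
Solve for the ratio: y/x = [(5/4)·p_x/p_y]^(2).
With the ratio pinned down, the budget gives x* = M/(p_x + p_y·(y/x)) and y* = (y/x)·x*.
Numerically y/x = 0.413265, so x* = 86/(7.2 + 14·0.413265) = 6.6227 and y* = 0.413265·6.6227 = 2.7369.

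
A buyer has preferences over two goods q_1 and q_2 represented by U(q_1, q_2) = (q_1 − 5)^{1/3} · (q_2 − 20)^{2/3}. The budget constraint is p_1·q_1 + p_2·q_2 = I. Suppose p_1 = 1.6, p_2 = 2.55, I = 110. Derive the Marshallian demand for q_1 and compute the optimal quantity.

q_1* = 15.625

Substituting into the budget: q_1* = 5 + 1/3·(I − 5·p_1 − 20·p_2)/p_1, and q_2* = 20 + 2/3·(…)/p_2.
Discretionary income = 110 − 5·1.6 − 20·2.55 = 51; q_1* = 5 + 1/3·51/1.6 = 15.625.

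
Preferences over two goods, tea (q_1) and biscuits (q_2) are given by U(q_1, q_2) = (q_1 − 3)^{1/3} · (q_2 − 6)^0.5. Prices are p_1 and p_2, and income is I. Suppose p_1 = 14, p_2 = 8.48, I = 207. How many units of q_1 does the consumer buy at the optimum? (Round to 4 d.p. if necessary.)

q_1* = 6.2606

Let q_1' = q_1−3, q_2' = q_2−6. MRS = (2/3)·q_2'/q_1' = p_1/p_2.
After buying the subsistence bundle (3, 6), a share 0.4 of the remaining income goes to q_1: q_1* = 3 + 0.4·(I − 3p_1 − 6p_2)/p_1.
Discretionary income = 207 − 3·14 − 6·8.48 = 114.12; q_1* = 3 + 0.4·114.12/14 = 6.2606.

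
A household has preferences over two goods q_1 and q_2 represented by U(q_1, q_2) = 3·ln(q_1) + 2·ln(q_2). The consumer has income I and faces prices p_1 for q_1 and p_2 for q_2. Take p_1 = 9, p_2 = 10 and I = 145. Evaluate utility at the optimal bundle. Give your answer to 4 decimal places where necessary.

The MRS is (3/2)·q_2/q_1. Set MRS = p_1/p_2.
So 3·p_2·q_2 = 2·p_1·q_1; combined with the budget, a share 0.6 of income goes to q_1.
Demand: q_1*(p_1,p_2,I) = 0.6·I/p_1 and q_2* = 0.4·I/p_2.
At p_1=9, p_2=10, I=145: q_1* = 0.6·145/9 = 9.6667, q_2* = 5.8.
Utility at the optimum: U(9.6667, 5.8) = 10.3218.

V = 10.3218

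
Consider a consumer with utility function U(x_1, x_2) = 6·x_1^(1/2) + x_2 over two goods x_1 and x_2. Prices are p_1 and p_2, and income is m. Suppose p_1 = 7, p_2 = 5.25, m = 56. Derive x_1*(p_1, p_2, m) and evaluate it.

Set MRS = p_1/p_2: 3·x_1^(−1/2) = p_1/p_2.
Thus x_1* = (3·p_2/p_1)² — independent of m — with the rest of income spent on x_2.
Plugging in: x_1* = (3·5.25/7)² = 5.0625.

x_1* = 5.0625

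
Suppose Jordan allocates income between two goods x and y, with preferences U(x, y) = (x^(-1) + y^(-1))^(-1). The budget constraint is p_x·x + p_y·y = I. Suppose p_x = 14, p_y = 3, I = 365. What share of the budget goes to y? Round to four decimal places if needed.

share on y = 0.3164

MU_x ∝ x^(-2), MU_y ∝ y^(-2), so MRS = (y/x)^(2) = p_x/p_y.
Hence y/x = (p_x/p_y)^(1/(2)), i.e. raised to the 0.5 power.
With the ratio pinned down, the budget gives x* = I/(p_x + p_y·(y/x)) and y* = (y/x)·x*.
Numerically y/x = 2.160247, so x* = 365/(14 + 3·2.160247) = 17.8216 and y* = 2.160247·17.8216 = 38.4991.
Expenditure on y: 3·38.4991 = 115.4973; share = 0.3164.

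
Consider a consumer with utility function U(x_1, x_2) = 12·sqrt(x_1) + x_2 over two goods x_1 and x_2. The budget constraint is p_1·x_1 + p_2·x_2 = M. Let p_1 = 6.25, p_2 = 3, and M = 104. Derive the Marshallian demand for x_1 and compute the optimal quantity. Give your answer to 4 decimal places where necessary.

x_1* = 8.2944

MU_x_1 = 6/√x_1, MU_x_2 = 1. Tangency: 6/√x_1 = p_1/p_2.
Solve: √x_1 = 6·p_2/p_1, so x_1*(p_1,p_2) = (6·p_2/p_1)², and x_2* = (M − p_1·x_1*)/p_2.
Plugging in: x_1* = (6·3/6.25)² = 8.2944.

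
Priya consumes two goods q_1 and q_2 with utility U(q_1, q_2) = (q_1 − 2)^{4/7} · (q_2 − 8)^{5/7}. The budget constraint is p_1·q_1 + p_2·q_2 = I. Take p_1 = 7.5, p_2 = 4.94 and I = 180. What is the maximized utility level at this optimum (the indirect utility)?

MRS = (4/5)·(q_2−8)/(q_1−2). Tangency with p_1/p_2 gives q_2−8 = (5/4)·(p_1/p_2)·(q_1−2).
After buying the subsistence bundle (2, 8), a share 4/9 of the remaining income goes to q_1: q_1* = 2 + 4/9·(I − 2p_1 − 8p_2)/p_1.
Discretionary income = 180 − 2·7.5 − 8·4.94 = 125.48; q_1* = 2 + 4/9·125.48/7.5 = 9.4359; q_2* = 8 + 5/9·125.48/4.94 = 22.1116.
Utility at the optimum: U(9.4359, 22.1116) = 20.8463.

V = 20.8463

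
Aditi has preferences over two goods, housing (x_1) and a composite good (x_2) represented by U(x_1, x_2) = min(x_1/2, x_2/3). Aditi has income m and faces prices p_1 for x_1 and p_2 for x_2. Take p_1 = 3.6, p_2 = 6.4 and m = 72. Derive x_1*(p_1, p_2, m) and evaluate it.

Leontief preferences: the optimum is at the kink where x_1/2 = x_2/3, i.e. x_2 = (3/2)·x_1.
Budget: p_1·x_1 + p_2·(3/2)·x_1 = m, so (2·p_1 + 3·p_2)·x_1 = 2·m.
Demand: x_1*(p_1,p_2,m) = 2·m/(2·p_1 + 3·p_2), x_2* = 3·m/(2·p_1 + 3·p_2).
Here 2·3.6 + 3·6.4 = 26.4, giving x_1* = 5.4545.

x_1* = 5.4545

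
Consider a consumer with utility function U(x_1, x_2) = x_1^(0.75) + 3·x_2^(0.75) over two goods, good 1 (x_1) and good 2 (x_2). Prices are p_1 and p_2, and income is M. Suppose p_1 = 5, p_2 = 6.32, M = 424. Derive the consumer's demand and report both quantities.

x_1* = 2.0628, x_2* = 65.4566

Substitute x_2 = (x_2/x_1)·x_1 into the budget: x_1* = M/(p_1 + p_2·(x_2/x_1)).
Numerically x_2/x_1 = 31.731947, so x_1* = 424/(5 + 6.32·31.731947) = 2.0628 and x_2* = 31.731947·2.0628 = 65.4566.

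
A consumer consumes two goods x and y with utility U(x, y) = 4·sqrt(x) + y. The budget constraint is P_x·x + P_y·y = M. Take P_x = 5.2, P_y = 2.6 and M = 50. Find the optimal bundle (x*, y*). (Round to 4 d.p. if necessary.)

MU_x = 2/√x, MU_y = 1. Tangency: 2/√x = P_x/P_y.
Solve: √x = 2·P_y/P_x, so x*(P_x,P_y) = (2·P_y/P_x)², and y* = (M − P_x·x*)/P_y.
Plugging in: x* = (2·2.6/5.2)² = 1, y* = 17.2308.

x* = 1, y* = 17.2308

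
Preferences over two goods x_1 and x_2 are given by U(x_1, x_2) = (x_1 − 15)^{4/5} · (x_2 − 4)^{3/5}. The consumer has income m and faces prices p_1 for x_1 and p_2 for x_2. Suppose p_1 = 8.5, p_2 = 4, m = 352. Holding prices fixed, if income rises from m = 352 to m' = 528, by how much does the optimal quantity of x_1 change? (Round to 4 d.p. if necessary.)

Δx_1* = 11.8319

MRS = (4/3)·(x_2−4)/(x_1−15). Tangency with p_1/p_2 gives x_2−4 = (3/4)·(p_1/p_2)·(x_1−15).
Substituting into the budget: x_1* = 15 + 4/7·(m − 15·p_1 − 4·p_2)/p_1, and x_2* = 4 + 3/7·(…)/p_2.
Discretionary income = 352 − 15·8.5 − 4·4 = 208.5; x_1* = 15 + 4/7·208.5/8.5 = 29.0168.
At m' = 528: x_1* = 40.8487. Change: 40.8487 − 29.0168 = 11.8319.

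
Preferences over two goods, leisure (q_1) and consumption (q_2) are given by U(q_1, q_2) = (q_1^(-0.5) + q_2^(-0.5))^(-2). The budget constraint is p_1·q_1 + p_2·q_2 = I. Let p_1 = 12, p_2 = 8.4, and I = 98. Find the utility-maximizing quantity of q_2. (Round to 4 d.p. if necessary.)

From the CES first-order condition, (q_2/q_1)^(1.5) = p_1/p_2.
Hence q_2/q_1 = (p_1/p_2)^(1/(1.5)), i.e. raised to the 2/3 power.
Substitute q_2 = (q_2/q_1)·q_1 into the budget: q_1* = I/(p_1 + p_2·(q_2/q_1)).
Numerically q_2/q_1 = 1.268434, so q_1* = 98/(12 + 8.4·1.268434) = 4.3258 and q_2* = 1.268434·4.3258 = 5.487.

q_2* = 5.487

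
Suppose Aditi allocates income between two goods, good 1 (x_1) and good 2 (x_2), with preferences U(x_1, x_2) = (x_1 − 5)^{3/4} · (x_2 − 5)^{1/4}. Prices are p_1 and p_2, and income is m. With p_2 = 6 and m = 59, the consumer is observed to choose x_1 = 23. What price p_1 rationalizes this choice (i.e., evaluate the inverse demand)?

p_1 = 1

Let x_1' = x_1−5, x_2' = x_2−5. MRS = 3·x_2'/x_1' = p_1/p_2.
After buying the subsistence bundle (5, 5), a share 0.75 of the remaining income goes to x_1: x_1* = 5 + 0.75·(m − 5p_1 − 5p_2)/p_1.
Set x_1* = 23 in the demand function and solve for p_1: p_1 = 1.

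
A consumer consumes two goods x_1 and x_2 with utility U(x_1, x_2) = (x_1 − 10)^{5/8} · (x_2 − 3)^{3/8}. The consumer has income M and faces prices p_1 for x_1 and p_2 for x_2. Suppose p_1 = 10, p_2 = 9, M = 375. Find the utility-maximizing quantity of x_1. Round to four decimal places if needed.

This is Cobb-Douglas in (x_1−10, x_2−3): tangency gives 0.625·p_2·(x_2−3) = 0.375·p_1·(x_1−10).
After buying the subsistence bundle (10, 3), a share 0.625 of the remaining income goes to x_1: x_1* = 10 + 0.625·(M − 10p_1 − 3p_2)/p_1.
Discretionary income = 375 − 10·10 − 3·9 = 248; x_1* = 10 + 0.625·248/10 = 25.5.

x_1* = 25.5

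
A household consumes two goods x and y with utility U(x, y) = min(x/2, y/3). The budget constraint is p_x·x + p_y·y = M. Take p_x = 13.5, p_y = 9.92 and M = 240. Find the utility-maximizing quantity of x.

x* = 8.4567

With perfect complements, no substitution: consume in ratio x:y = 2:3.
Budget: p_x·x + p_y·(3/2)·x = M, so (2·p_x + 3·p_y)·x = 2·M.
Demand: x*(p_x,p_y,M) = 2·M/(2·p_x + 3·p_y), y* = 3·M/(2·p_x + 3·p_y).
Here 2·13.5 + 3·9.92 = 56.76, giving x* = 8.4567.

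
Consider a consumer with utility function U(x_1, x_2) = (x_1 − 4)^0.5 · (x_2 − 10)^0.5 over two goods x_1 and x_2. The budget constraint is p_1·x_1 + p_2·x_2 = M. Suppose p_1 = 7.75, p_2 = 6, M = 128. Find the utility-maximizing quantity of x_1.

This is Cobb-Douglas in (x_1−4, x_2−10): tangency gives 0.5·p_2·(x_2−10) = 0.5·p_1·(x_1−4).
After buying the subsistence bundle (4, 10), a share 0.5 of the remaining income goes to x_1: x_1* = 4 + 0.5·(M − 4p_1 − 10p_2)/p_1.
Discretionary income = 128 − 4·7.75 − 10·6 = 37; x_1* = 4 + 0.5·37/7.75 = 6.3871.

x_1* = 6.3871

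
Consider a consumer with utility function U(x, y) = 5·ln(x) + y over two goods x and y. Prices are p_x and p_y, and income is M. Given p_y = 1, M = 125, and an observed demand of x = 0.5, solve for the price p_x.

Set MRS = p_x/p_y: (5/x)/1 = p_x/p_y.
So x*(p_x,p_y) = 5·p_y/p_x, independent of income; and y* = (M − 5·p_y)/p_y.
Set x* = 0.5 in the demand function and solve for p_x: p_x = 10.

p_x = 10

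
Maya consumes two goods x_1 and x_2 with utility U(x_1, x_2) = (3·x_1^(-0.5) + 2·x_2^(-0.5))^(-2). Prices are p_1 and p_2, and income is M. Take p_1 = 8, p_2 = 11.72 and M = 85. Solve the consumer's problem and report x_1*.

Substitute x_2 = (x_2/x_1)·x_1 into the budget: x_1* = M/(p_1 + p_2·(x_2/x_1)).
Numerically x_2/x_1 = 0.591626, so x_1* = 85/(8 + 11.72·0.591626) = 5.6918.

x_1* = 5.6918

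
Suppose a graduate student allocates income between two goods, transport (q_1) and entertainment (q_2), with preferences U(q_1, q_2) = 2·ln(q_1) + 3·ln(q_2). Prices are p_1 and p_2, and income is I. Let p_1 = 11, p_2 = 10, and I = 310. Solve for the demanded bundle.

q_1* = 11.2727, q_2* = 18.6

Demand: q_1*(p_1,p_2,I) = 0.4·I/p_1 and q_2* = 0.6·I/p_2.
At p_1=11, p_2=10, I=310: q_1* = 0.4·310/11 = 11.2727, q_2* = 18.6.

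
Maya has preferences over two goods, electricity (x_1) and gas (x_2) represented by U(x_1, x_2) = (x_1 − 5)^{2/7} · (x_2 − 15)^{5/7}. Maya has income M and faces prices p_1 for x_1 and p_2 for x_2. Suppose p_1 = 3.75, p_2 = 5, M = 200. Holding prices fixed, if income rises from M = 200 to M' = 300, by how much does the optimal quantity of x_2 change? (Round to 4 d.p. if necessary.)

Δx_2* = 14.2857

After buying the subsistence bundle (5, 15), a share 2/7 of the remaining income goes to x_1: x_1* = 5 + 2/7·(M − 5p_1 − 15p_2)/p_1.
Discretionary income = 200 − 5·3.75 − 15·5 = 106.25; x_2* = 15 + 5/7·106.25/5 = 30.1786.
At M' = 300: x_2* = 44.4643. Change: 44.4643 − 30.1786 = 14.2857.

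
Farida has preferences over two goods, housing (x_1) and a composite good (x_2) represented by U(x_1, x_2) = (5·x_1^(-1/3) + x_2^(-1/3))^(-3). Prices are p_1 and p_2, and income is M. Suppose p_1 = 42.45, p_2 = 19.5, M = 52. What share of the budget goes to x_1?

share on x_1 = 0.8024

MU_x_1 ∝ 5·x_1^(-4/3), MU_x_2 ∝ x_2^(-4/3), so MRS = 5·(x_2/x_1)^(4/3) = p_1/p_2.
Solve for the ratio: x_2/x_1 = [(1/5)·p_1/p_2]^(0.75).
Substitute x_2 = (x_2/x_1)·x_1 into the budget: x_1* = M/(p_1 + p_2·(x_2/x_1)).
Numerically x_2/x_1 = 0.535988, so x_1* = 52/(42.45 + 19.5·0.535988) = 0.983 and x_2* = 0.535988·0.983 = 0.5269.
Expenditure on x_1: 42.45·0.983 = 41.7264; share = 0.8024.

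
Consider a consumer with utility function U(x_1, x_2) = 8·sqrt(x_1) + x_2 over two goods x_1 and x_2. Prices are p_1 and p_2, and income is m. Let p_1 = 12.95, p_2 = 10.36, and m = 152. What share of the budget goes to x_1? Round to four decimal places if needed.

share on x_1 = 0.8724

Utility is quasi-linear in x_2; the FOC for x_1 is 4/√x_1 = p_1/p_2.
Thus x_1* = (4·p_2/p_1)² — independent of m — with the rest of income spent on x_2.
Plugging in: x_1* = (4·10.36/12.95)² = 10.24, x_2* = 1.8718.
Expenditure on x_1: 12.95·10.24 = 132.608; share = 0.8724.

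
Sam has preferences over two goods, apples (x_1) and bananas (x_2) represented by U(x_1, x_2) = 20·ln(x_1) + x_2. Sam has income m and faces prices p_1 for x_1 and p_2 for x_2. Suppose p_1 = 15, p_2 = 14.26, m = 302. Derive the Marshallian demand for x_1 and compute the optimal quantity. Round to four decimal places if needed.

MU_x_1 = 20/x_1, MU_x_2 = 1. Tangency: 20/x_1 = p_1/p_2.
So x_1*(p_1,p_2) = 20·p_2/p_1, independent of income; and x_2* = (m − 20·p_2)/p_2.
At the given prices: x_1* = 20·14.26/15 = 19.0133.

x_1* = 19.0133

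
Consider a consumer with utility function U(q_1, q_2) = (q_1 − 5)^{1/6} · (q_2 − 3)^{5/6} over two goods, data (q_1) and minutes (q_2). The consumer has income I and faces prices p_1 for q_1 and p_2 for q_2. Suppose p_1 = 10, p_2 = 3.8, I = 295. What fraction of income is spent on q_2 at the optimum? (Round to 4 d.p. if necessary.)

share on q_2 = 0.6985

Let q_1' = q_1−5, q_2' = q_2−3. MRS = (1/5)·q_2'/q_1' = p_1/p_2.
After buying the subsistence bundle (5, 3), a share 1/6 of the remaining income goes to q_1: q_1* = 5 + 1/6·(I − 5p_1 − 3p_2)/p_1.
Discretionary income = 295 − 5·10 − 3·3.8 = 233.6; q_1* = 5 + 1/6·233.6/10 = 8.8933; q_2* = 3 + 5/6·233.6/3.8 = 54.2281.
Expenditure on q_2: 3.8·54.2281 = 206.0667; share = 0.6985.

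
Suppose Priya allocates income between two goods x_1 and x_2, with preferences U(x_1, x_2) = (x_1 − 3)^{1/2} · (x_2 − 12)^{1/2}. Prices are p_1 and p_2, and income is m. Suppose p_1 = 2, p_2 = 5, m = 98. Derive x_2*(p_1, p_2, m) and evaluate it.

x_2* = 15.2

This is Cobb-Douglas in (x_1−3, x_2−12): tangency gives 0.5·p_2·(x_2−12) = 0.5·p_1·(x_1−3).
Substituting into the budget: x_1* = 3 + 0.5·(m − 3·p_1 − 12·p_2)/p_1, and x_2* = 12 + 0.5·(…)/p_2.
Discretionary income = 98 − 3·2 − 12·5 = 32; x_2* = 12 + 0.5·32/5 = 15.2.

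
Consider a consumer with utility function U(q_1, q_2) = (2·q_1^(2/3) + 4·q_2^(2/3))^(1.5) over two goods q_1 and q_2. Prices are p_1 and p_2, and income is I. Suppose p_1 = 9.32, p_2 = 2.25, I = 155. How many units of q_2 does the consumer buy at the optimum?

With the ratio pinned down, the budget gives q_1* = I/(p_1 + p_2·(q_2/q_1)) and q_2* = (q_2/q_1)·q_1*.
Numerically q_2/q_1 = 568.578155, so q_1* = 155/(9.32 + 2.25·568.578155) = 0.1203 and q_2* = 568.578155·0.1203 = 68.3906.

q_2* = 68.3906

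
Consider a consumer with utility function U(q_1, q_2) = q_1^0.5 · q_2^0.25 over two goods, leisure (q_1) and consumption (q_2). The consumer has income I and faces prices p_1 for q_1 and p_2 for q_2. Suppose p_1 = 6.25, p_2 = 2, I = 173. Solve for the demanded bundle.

q_1* = 18.4533, q_2* = 28.8333

The MRS is 2·q_2/q_1. Set MRS = p_1/p_2.
Rearranging, p_2·q_2 = (1/2)·p_1·q_1. Substituting into the budget gives p_1·q_1·(1 + (1/2)) = I.
Demand: q_1*(p_1,p_2,I) = 2/3·I/p_1 and q_2* = 1/3·I/p_2.
At p_1=6.25, p_2=2, I=173: q_1* = 2/3·173/6.25 = 18.4533, q_2* = 28.8333.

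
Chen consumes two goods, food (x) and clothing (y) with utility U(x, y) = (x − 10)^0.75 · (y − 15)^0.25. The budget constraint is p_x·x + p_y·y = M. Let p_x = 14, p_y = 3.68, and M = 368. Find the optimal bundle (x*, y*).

This is Cobb-Douglas in (x−10, y−15): tangency gives 0.75·p_y·(y−15) = 0.25·p_x·(x−10).
After buying the subsistence bundle (10, 15), a share 0.75 of the remaining income goes to x: x* = 10 + 0.75·(M − 10p_x − 15p_y)/p_x.
Discretionary income = 368 − 10·14 − 15·3.68 = 172.8; x* = 10 + 0.75·172.8/14 = 19.2571; y* = 15 + 0.25·172.8/3.68 = 26.7391.

x* = 19.2571, y* = 26.7391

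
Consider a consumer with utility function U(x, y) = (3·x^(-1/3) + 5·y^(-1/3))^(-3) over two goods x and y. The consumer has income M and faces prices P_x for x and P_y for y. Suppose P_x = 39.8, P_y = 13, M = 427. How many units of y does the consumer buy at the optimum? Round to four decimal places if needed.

y* = 17.2713

From the CES first-order condition, (3/5)·(y/x)^(4/3) = P_x/P_y.
Hence y/x = ((5/3)·P_x/P_y)^(1/(4/3)), i.e. raised to the 0.75 power.
With the ratio pinned down, the budget gives x* = M/(P_x + P_y·(y/x)) and y* = (y/x)·x*.
Numerically y/x = 3.395012, so x* = 427/(39.8 + 13·3.395012) = 5.0873 and y* = 3.395012·5.0873 = 17.2713.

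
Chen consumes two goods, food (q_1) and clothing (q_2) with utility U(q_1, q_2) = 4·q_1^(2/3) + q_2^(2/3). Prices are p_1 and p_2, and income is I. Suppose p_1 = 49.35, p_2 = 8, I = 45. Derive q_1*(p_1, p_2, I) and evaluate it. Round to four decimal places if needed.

From the CES first-order condition, 4·(q_2/q_1)^(1/3) = p_1/p_2.
Hence q_2/q_1 = ((1/4)·p_1/p_2)^(1/(1/3)), i.e. raised to the 3 power.
With the ratio pinned down, the budget gives q_1* = I/(p_1 + p_2·(q_2/q_1)) and q_2* = (q_2/q_1)·q_1*.
Numerically q_2/q_1 = 3.66785, so q_1* = 45/(49.35 + 8·3.66785) = 0.5718.

q_1* = 0.5718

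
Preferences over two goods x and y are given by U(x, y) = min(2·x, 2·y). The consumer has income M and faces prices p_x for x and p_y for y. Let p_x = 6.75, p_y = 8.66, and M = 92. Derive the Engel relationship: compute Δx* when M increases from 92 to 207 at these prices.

Δx* = 7.4627

Demand: x*(p_x,p_y,M) = 2·M/(2·p_x + 2·p_y), y* = 2·M/(2·p_x + 2·p_y).
Here 2·6.75 + 2·8.66 = 30.82, giving x* = 5.9701.
At M' = 207: x* = 13.4328. Change: 13.4328 − 5.9701 = 7.4627.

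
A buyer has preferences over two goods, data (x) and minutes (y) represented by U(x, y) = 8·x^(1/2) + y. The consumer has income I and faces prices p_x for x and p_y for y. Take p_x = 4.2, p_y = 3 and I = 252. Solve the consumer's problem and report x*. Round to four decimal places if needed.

x* = 8.1633

MU_x = 4/√x, MU_y = 1. Tangency: 4/√x = p_x/p_y.
Thus x* = (4·p_y/p_x)² — independent of I — with the rest of income spent on y.
Plugging in: x* = (4·3/4.2)² = 8.1633.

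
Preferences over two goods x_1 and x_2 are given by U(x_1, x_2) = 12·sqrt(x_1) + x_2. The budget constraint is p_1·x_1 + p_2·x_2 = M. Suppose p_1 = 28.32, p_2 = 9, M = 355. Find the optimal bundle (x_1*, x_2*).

Thus x_1* = (6·p_2/p_1)² — independent of M — with the rest of income spent on x_2.
Plugging in: x_1* = (6·9/28.32)² = 3.6358, x_2* = 28.0038.

x_1* = 3.6358, x_2* = 28.0038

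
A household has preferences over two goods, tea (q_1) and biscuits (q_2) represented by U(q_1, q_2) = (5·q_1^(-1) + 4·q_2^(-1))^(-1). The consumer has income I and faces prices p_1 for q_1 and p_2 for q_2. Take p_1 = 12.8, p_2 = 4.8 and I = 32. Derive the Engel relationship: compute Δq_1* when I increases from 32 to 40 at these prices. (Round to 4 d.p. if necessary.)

Substitute q_2 = (q_2/q_1)·q_1 into the budget: q_1* = I/(p_1 + p_2·(q_2/q_1)).
Numerically q_2/q_1 = 1.460593, so q_1* = 32/(12.8 + 4.8·1.460593) = 1.6153.
At I' = 40: q_1* = 2.0191. Change: 2.0191 − 1.6153 = 0.4038.

Δq_1* = 0.4038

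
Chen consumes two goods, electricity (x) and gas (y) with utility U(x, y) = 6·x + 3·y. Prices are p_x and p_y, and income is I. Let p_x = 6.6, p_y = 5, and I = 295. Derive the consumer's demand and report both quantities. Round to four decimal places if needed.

x gives more utility per dollar, so spend all income on x: x* = I/p_x, y* = 0.
Numerically: x* = 44.697, y* = 0.

x* = 44.697, y* = 0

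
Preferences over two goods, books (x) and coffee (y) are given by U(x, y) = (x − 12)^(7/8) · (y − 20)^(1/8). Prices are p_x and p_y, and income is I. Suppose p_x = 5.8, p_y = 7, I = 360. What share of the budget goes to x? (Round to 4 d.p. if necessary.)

share on x = 0.5589

MRS = 7·(y−20)/(x−12). Tangency with p_x/p_y gives y−20 = (1/7)·(p_x/p_y)·(x−12).
After buying the subsistence bundle (12, 20), a share 0.875 of the remaining income goes to x: x* = 12 + 0.875·(I − 12p_x − 20p_y)/p_x.
Discretionary income = 360 − 12·5.8 − 20·7 = 150.4; x* = 12 + 0.875·150.4/5.8 = 34.6897; y* = 20 + 0.125·150.4/7 = 22.6857.
Expenditure on x: 5.8·34.6897 = 201.2; share = 0.5589.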